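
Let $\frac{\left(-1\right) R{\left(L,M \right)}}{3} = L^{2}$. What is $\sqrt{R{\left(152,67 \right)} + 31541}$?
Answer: $i \sqrt{37771} \approx 194.35 i$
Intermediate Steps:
$R{\left(L,M \right)} = - 3 L^{2}$
$\sqrt{R{\left(152,67 \right)} + 31541} = \sqrt{- 3 \cdot 152^{2} + 31541} = \sqrt{\left(-3\right) 23104 + 31541} = \sqrt{-69312 + 31541} = \sqrt{-37771} = i \sqrt{37771}$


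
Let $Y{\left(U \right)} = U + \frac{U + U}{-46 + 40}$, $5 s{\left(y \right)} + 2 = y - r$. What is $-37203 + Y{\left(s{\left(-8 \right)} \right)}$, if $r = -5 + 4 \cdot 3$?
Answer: $- \frac{558079}{15} \approx -37205.0$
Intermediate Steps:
$r = 7$ ($r = -5 + 12 = 7$)
$s{\left(y \right)} = - \frac{9}{5} + \frac{y}{5}$ ($s{\left(y \right)} = - \frac{2}{5} + \frac{y - 7}{5} = - \frac{2}{5} + \frac{-7 + y}{5} = - \frac{2}{5} + \left(- \frac{7}{5} + \frac{y}{5}\right) = - \frac{9}{5} + \frac{y}{5}$)
$Y{\left(U \right)} = \frac{2 U}{3}$ ($Y{\left(U \right)} = U + \frac{2 U}{-6} = U + 2 U \left(- \frac{1}{6}\right) = U - \frac{U}{3} = \frac{2 U}{3}$)
$-37203 + Y{\left(s{\left(-8 \right)} \right)} = -37203 + \frac{2 \left(- \frac{9}{5} + \frac{1}{5} \left(-8\right)\right)}{3} = -37203 + \frac{2 \left(- \frac{9}{5} - \frac{8}{5}\right)}{3} = -37203 + \frac{2}{3} \left(- \frac{17}{5}\right) = -37203 - \frac{34}{15} = - \frac{558079}{15}$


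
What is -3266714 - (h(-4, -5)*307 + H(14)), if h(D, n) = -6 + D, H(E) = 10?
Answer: -3263654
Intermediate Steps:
-3266714 - (h(-4, -5)*307 + H(14)) = -3266714 - ((-6 - 4)*307 + 10) = -3266714 - (-10*307 + 10) = -3266714 - (-3070 + 10) = -3266714 - 1*(-3060) = -3266714 + 3060 = -3263654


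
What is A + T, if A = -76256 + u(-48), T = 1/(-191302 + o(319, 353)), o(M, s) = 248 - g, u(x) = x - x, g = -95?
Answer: -14561769505/190959 ≈ -76256.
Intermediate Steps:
u(x) = 0
o(M, s) = 343 (o(M, s) = 248 - 1*(-95) = 248 + 95 = 343)
T = -1/190959 (T = 1/(-191302 + 343) = 1/(-190959) = -1/190959 ≈ -5.2367e-6)
A = -76256 (A = -76256 + 0 = -76256)
A + T = -76256 - 1/190959 = -14561769505/190959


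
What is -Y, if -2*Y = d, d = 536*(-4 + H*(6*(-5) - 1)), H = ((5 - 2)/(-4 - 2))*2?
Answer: 7236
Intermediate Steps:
H = -1 (H = (3/(-6))*2 = (3*(-⅙))*2 = -½*2 = -1)
d = 14472 (d = 536*(-4 - (6*(-5) - 1)) = 536*(-4 - (-30 - 1)) = 536*(-4 - 1*(-31)) = 536*(-4 + 31) = 536*27 = 14472)
Y = -7236 (Y = -½*14472 = -7236)
-Y = -1*(-7236) = 7236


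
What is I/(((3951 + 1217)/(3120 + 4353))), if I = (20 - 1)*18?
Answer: 67257/136 ≈ 494.54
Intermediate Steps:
I = 342 (I = 19*18 = 342)
I/(((3951 + 1217)/(3120 + 4353))) = 342/(((3951 + 1217)/(3120 + 4353))) = 342/((5168/7473)) = 342/((5168*(1/7473))) = 342/(5168/7473) = 342*(7473/5168) = 67257/136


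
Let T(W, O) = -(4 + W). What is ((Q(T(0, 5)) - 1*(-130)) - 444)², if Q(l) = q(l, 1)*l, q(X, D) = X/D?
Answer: 88804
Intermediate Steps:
T(W, O) = -4 - W
Q(l) = l² (Q(l) = (l/1)*l = (l*1)*l = l*l = l²)
((Q(T(0, 5)) - 1*(-130)) - 444)² = (((-4 - 1*0)² - 1*(-130)) - 444)² = (((-4 + 0)² + 130) - 444)² = (((-4)² + 130) - 444)² = ((16 + 130) - 444)² = (146 - 444)² = (-298)² = 88804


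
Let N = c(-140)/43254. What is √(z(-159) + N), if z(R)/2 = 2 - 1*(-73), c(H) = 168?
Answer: √96242642/801 ≈ 12.248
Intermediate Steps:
z(R) = 150 (z(R) = 2*(2 - 1*(-73)) = 2*(2 + 73) = 2*75 = 150)
N = 28/7209 (N = 168/43254 = 168*(1/43254) = 28/7209 ≈ 0.0038840)
√(z(-159) + N) = √(150 + 28/7209) = √(1081378/7209) = √96242642/801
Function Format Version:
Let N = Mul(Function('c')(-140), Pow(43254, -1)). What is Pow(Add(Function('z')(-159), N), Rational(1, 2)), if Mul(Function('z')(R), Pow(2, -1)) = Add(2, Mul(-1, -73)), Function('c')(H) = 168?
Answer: Mul(Rational(1, 801), Pow(96242642, Rational(1, 2))) ≈ 12.248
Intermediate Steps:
Function('z')(R) = 150 (Function('z')(R) = Mul(2, Add(2, Mul(-1, -73))) = Mul(2, Add(2, 73)) = Mul(2, 75) = 150)
N = Rational(28, 7209) (N = Mul(168, Pow(43254, -1)) = Mul(168, Rational(1, 43254)) = Rational(28, 7209) ≈ 0.0038840)
Pow(Add(Function('z')(-159), N), Rational(1, 2)) = Pow(Add(150, Rational(28, 7209)), Rational(1, 2)) = Pow(Rational(1081378, 7209), Rational(1, 2)) = Mul(Rational(1, 801), Pow(96242642, Rational(1, 2)))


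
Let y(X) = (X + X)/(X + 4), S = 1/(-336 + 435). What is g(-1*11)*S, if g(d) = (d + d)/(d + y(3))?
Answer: 14/639 ≈ 0.021909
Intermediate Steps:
S = 1/99 ≈ 0.010101
y(X) = 2*X/(4 + X) (y(X) = (2*X)/(4 + X) = 2*X/(4 + X))
g(d) = 2*d/(6/7 + d) (g(d) = (d + d)/(d + 2*3/(4 + 3)) = (2*d)/(d + 2*3/7) = (2*d)/(d + 2*3*(1/7)) = (2*d)/(d + 6/7) = (2*d)/(6/7 + d) = 2*d/(6/7 + d))
g(-1*11)*S = (14*(-1*11)/(6 + 7*(-1*11)))*(1/99) = (14*(-11)/(6 + 7*(-11)))*(1/99) = (14*(-11)/(6 - 77))*(1/99) = (14*(-11)/(-71))*(1/99) = (14*(-11)*(-1/71))*(1/99) = (154/71)*(1/99) = 14/639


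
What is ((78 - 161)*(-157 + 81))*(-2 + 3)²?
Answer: 6308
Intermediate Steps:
((78 - 161)*(-157 + 81))*(-2 + 3)² = -83*(-76)*1² = 6308*1 = 6308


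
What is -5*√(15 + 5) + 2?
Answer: 2 - 10*√5 ≈ -20.361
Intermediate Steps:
-5*√(15 + 5) + 2 = -10*√5 + 2 = 2 - 10*√5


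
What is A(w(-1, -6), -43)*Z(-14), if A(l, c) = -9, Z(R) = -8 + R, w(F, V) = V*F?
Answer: 198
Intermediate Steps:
w(F, V) = F*V
A(w(-1, -6), -43)*Z(-14) = -9*(-8 - 14) = -9*(-22) = 198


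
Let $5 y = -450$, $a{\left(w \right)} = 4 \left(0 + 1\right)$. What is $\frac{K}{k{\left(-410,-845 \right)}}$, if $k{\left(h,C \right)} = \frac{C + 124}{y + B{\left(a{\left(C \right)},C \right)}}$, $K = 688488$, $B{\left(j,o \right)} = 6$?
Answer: $\frac{8261856}{103} \approx 80212.0$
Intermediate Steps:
$a{\left(w \right)} = 4$ ($a{\left(w \right)} = 4 \cdot 1 = 4$)
$y = -90$ ($y = \frac{1}{5} \left(-450\right) = -90$)
$k{\left(h,C \right)} = - \frac{31}{21} - \frac{C}{84}$ ($k{\left(h,C \right)} = \frac{C + 124}{-90 + 6} = \frac{124 + C}{-84} = \left(124 + C\right) \left(- \frac{1}{84}\right) = - \frac{31}{21} - \frac{C}{84}$)
$\frac{K}{k{\left(-410,-845 \right)}} = \frac{688488}{- \frac{31}{21} - - \frac{845}{84}} = \frac{688488}{- \frac{31}{21} + \frac{845}{84}} = \frac{688488}{\frac{103}{12}} = 688488 \cdot \frac{12}{103} = \frac{8261856}{103}$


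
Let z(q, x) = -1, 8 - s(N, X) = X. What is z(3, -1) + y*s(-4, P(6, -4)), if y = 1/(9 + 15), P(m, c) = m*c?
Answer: ⅓ ≈ 0.33333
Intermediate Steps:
P(m, c) = c*m
s(N, X) = 8 - X
y = 1/24 ≈ 0.041667
z(3, -1) + y*s(-4, P(6, -4)) = -1 + (8 - (-4)*6)/24 = -1 + (8 - 1*(-24))/24 = -1 + (8 + 24)/24 = -1 + (1/24)*32 = -1 + 4/3 = ⅓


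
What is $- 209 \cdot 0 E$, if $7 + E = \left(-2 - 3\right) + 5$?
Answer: $0$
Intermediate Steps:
$E = -7$ ($E = -7 + \left(\left(-2 - 3\right) + 5\right) = -7 + \left(-5 + 5\right) = -7 + 0 = -7$)
$- 209 \cdot 0 E = - 209 \cdot 0 \left(-7\right) = \left(-209\right) 0 = 0$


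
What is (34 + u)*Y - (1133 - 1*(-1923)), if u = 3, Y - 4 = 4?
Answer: -2760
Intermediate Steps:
Y = 8 (Y = 4 + 4 = 8)
(34 + u)*Y - (1133 - 1*(-1923)) = (34 + 3)*8 - (1133 - 1*(-1923)) = 37*8 - (1133 + 1923) = 296 - 1*3056 = 296 - 3056 = -2760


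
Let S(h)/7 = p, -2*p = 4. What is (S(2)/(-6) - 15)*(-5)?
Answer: 190/3 ≈ 63.333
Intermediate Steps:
p = -2 (p = -½*4 = -2)
S(h) = -14 (S(h) = 7*(-2) = -14)
(S(2)/(-6) - 15)*(-5) = (-14/(-6) - 15)*(-5) = (-14*(-⅙) - 15)*(-5) = (7/3 - 15)*(-5) = -38/3*(-5) = 190/3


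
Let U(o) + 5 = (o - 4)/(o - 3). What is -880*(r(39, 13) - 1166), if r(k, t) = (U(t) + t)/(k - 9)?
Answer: 15387284/15 ≈ 1.0258e+6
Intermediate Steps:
U(o) = -5 + (-4 + o)/(-3 + o) (U(o) = -5 + (o - 4)/(o - 3) = -5 + (-4 + o)/(-3 + o))
r(k, t) = (t + (11 - 4*t)/(-3 + t))/(-9 + k) (r(k, t) = ((11 - 4*t)/(-3 + t) + t)/(k - 9) = (t + (11 - 4*t)/(-3 + t))/(-9 + k))
-880*(r(39, 13) - 1166) = -880*((11 - 4*13 + 13*(-3 + 13))/((-9 + 39)*(-3 + 13)) - 1166) = -880*((11 - 52 + 13*10)/(30*10) - 1166) = -880*((1/30)*(1/10)*(11 - 52 + 130) - 1166) = -880*((1/30)*(1/10)*89 - 1166) = -880*(89/300 - 1166) = -880*(-349711/300) = 15387284/15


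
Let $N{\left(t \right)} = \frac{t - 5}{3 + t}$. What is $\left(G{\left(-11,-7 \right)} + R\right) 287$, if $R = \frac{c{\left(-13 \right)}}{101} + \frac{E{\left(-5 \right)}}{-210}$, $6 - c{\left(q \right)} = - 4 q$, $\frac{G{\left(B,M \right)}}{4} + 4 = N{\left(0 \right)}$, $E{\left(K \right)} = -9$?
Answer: $- \frac{20069951}{3030} \approx -6623.8$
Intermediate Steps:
$N{\left(t \right)} = \frac{-5 + t}{3 + t}$
$G{\left(B,M \right)} = - \frac{68}{3}$ ($G{\left(B,M \right)} = -16 + 4 \frac{-5 + 0}{3 + 0} = -16 + 4 \cdot \frac{1}{3} \left(-5\right) = -16 + 4 \left(- \frac{5}{3}\right) = -16 - \frac{20}{3} = - \frac{68}{3}$)
$c{\left(q \right)} = 6 + 4 q$ ($c{\left(q \right)} = 6 - - 4 q = 6 + 4 q$)
$R = - \frac{2917}{7070}$ ($R = \frac{6 + 4 \left(-13\right)}{101} - \frac{9}{-210} = \left(6 - 52\right) \frac{1}{101} - - \frac{3}{70} = \left(-46\right) \frac{1}{101} + \frac{3}{70} = - \frac{46}{101} + \frac{3}{70} = - \frac{2917}{7070} \approx -0.41259$)
$\left(G{\left(-11,-7 \right)} + R\right) 287 = \left(- \frac{68}{3} - \frac{2917}{7070}\right) 287 = \left(- \frac{489511}{21210}\right) 287 = - \frac{20069951}{3030}$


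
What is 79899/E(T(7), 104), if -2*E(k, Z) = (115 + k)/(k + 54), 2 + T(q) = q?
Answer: -1571347/20 ≈ -78567.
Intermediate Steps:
T(q) = -2 + q
E(k, Z) = -(115 + k)/(2*(54 + k)) (E(k, Z) = -(115 + k)/(2*(k + 54)) = -(115 + k)/(2*(54 + k)))
79899/E(T(7), 104) = 79899/(((-115 - (-2 + 7))/(2*(54 + (-2 + 7))))) = 79899/(((-115 - 1*5)/(2*(54 + 5)))) = 79899/(((1/2)*(-115 - 5)/59)) = 79899/(((1/2)*(1/59)*(-120))) = 79899/(-60/59) = 79899*(-59/60) = -1571347/20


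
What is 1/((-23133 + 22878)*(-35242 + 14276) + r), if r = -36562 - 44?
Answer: 1/5309724 ≈ 1.8833e-7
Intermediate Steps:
r = -36606
1/((-23133 + 22878)*(-35242 + 14276) + r) = 1/((-23133 + 22878)*(-35242 + 14276) - 36606) = 1/(-255*(-20966) - 36606) = 1/(5346330 - 36606) = 1/5309724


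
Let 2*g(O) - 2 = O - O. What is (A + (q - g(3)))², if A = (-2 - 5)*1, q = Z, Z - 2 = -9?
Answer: 225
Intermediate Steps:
g(O) = 1 (g(O) = 1 + (O - O)/2 = 1 + (½)*0 = 1 + 0 = 1)
Z = -7 (Z = 2 - 9 = -7)
q = -7
A = -7 (A = -7*1 = -7)
(A + (q - g(3)))² = (-7 + (-7 - 1*1))² = (-7 + (-7 - 1))² = (-7 - 8)² = (-15)² = 225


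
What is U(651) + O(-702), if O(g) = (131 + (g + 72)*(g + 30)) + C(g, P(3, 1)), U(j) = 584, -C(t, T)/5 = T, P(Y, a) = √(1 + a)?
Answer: 424075 - 5*√2 ≈ 4.2407e+5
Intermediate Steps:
C(t, T) = -5*T
O(g) = 131 - 5*√2 + (30 + g)*(72 + g) (O(g) = (131 + (g + 72)*(g + 30)) - 5*√(1 + 1) = (131 + (72 + g)*(30 + g)) - 5*√2 = (131 + (30 + g)*(72 + g)) - 5*√2 = 131 - 5*√2 + (30 + g)*(72 + g))
U(651) + O(-702) = 584 + (2291 + (-702)² - 5*√2 + 102*(-702)) = 584 + (2291 + 492804 - 5*√2 - 71604) = 584 + (423491 - 5*√2) = 424075 - 5*√2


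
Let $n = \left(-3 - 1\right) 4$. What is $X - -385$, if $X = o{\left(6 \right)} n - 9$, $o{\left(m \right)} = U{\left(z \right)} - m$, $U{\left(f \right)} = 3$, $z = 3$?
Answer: $424$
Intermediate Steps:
$o{\left(m \right)} = 3 - m$
$n = -16$ ($n = \left(-4\right) 4 = -16$)
$X = 39$ ($X = \left(3 - 6\right) \left(-16\right) - 9 = \left(-3\right) \left(-16\right) - 9 = 48 - 9 = 39$)
$X - -385 = 39 - -385 = 39 + 385 = 424$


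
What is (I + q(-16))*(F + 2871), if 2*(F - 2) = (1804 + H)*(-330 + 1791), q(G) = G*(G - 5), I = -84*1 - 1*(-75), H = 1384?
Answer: 762468189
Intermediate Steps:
I = -9 (I = -84 + 75 = -9)
q(G) = G*(-5 + G)
F = 2328836 (F = 2 + ((1804 + 1384)*(-330 + 1791))/2 = 2 + (3188*1461)/2 = 2 + (½)*4657668 = 2 + 2328834 = 2328836)
(I + q(-16))*(F + 2871) = (-9 - 16*(-5 - 16))*(2328836 + 2871) = (-9 - 16*(-21))*2331707 = (-9 + 336)*2331707 = 327*2331707 = 762468189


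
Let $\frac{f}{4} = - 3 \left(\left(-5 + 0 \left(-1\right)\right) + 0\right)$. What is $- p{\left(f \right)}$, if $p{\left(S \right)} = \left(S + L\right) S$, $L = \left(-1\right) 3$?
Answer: $-3420$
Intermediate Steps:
$L = -3$
$f = 60$ ($f = 4 \left(- 3 \left(\left(-5 + 0 \left(-1\right)\right) + 0\right)\right) = 4 \left(- 3 \left(\left(-5 + 0\right) + 0\right)\right) = 4 \left(- 3 \left(-5 + 0\right)\right) = 4 \left(\left(-3\right) \left(-5\right)\right) = 4 \cdot 15 = 60$)
$p{\left(S \right)} = S \left(-3 + S\right)$ ($p{\left(S \right)} = \left(S - 3\right) S = \left(-3 + S\right) S = S \left(-3 + S\right)$)
$- p{\left(f \right)} = - 60 \left(-3 + 60\right) = - 60 \cdot 57 = \left(-1\right) 3420 = -3420$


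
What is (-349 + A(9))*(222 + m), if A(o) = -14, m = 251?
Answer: -171699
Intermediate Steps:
(-349 + A(9))*(222 + m) = (-349 - 14)*(222 + 251) = -363*473 = -171699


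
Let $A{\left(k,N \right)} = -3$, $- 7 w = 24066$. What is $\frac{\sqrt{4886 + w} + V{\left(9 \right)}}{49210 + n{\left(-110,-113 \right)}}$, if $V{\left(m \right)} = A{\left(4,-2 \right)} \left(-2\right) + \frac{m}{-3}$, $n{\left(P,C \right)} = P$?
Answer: $\frac{3}{49100} + \frac{\sqrt{362}}{24550} \approx 0.0008361$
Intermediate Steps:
$w = -3438$ ($w = \left(- \frac{1}{7}\right) 24066 = -3438$)
$V{\left(m \right)} = 6 - \frac{m}{3}$ ($V{\left(m \right)} = \left(-3\right) \left(-2\right) + \frac{m}{-3} = 6 + m \left(- \frac{1}{3}\right) = 6 - \frac{m}{3}$)
$\frac{\sqrt{4886 + w} + V{\left(9 \right)}}{49210 + n{\left(-110,-113 \right)}} = \frac{\sqrt{4886 - 3438} + \left(6 - 3\right)}{49210 - 110} = \frac{\sqrt{1448} + \left(6 - 3\right)}{49100} = \left(2 \sqrt{362} + 3\right) \frac{1}{49100} = \left(3 + 2 \sqrt{362}\right) \frac{1}{49100} = \frac{3}{49100} + \frac{\sqrt{362}}{24550}$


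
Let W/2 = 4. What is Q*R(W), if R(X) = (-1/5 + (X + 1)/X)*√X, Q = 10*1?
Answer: 37*√2/2 ≈ 26.163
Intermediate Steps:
W = 8 (W = 2*4 = 8)
Q = 10
R(X) = √X*(-⅕ + (1 + X)/X) (R(X) = (-1*⅕ + (1 + X)/X)*√X = (-⅕ + (1 + X)/X)*√X = √X*(-⅕ + (1 + X)/X))
Q*R(W) = 10*((5 + 4*8)/(5*√8)) = 10*((√2/4)*(5 + 32)/5) = 10*((⅕)*(√2/4)*37) = 10*(37*√2/20) = 37*√2/2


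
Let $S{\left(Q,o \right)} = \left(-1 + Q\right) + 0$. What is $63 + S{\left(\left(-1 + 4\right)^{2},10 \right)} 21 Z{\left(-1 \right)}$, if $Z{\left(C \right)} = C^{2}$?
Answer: $231$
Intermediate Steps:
$S{\left(Q,o \right)} = -1 + Q$
$63 + S{\left(\left(-1 + 4\right)^{2},10 \right)} 21 Z{\left(-1 \right)} = 63 + \left(-1 + \left(-1 + 4\right)^{2}\right) 21 \left(-1\right)^{2} = 63 + \left(-1 + 3^{2}\right) 21 \cdot 1 = 63 + \left(-1 + 9\right) 21 = 63 + 8 \cdot 21 = 63 + 168 = 231$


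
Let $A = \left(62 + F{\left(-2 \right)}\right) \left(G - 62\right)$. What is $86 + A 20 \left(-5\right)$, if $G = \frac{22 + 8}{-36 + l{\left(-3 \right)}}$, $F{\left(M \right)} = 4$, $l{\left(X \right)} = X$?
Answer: $\frac{5386718}{13} \approx 4.1436 \cdot 10^{5}$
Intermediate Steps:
$G = - \frac{10}{13}$ ($G = \frac{22 + 8}{-36 - 3} = \frac{30}{-39} = 30 \left(- \frac{1}{39}\right) = - \frac{10}{13} \approx -0.76923$)
$A = - \frac{53856}{13}$ ($A = \left(62 + 4\right) \left(- \frac{10}{13} - 62\right) = 66 \left(- \frac{816}{13}\right) = - \frac{53856}{13} \approx -4142.8$)
$86 + A 20 \left(-5\right) = 86 - \frac{53856 \cdot 20 \left(-5\right)}{13} = 86 - - \frac{5385600}{13} = 86 + \frac{5385600}{13} = \frac{5386718}{13}$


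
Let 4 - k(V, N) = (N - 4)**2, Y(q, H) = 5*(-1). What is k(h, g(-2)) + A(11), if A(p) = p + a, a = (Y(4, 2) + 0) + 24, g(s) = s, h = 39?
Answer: -2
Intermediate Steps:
Y(q, H) = -5
a = 19 (a = (-5 + 0) + 24 = -5 + 24 = 19)
A(p) = 19 + p (A(p) = p + 19 = 19 + p)
k(V, N) = 4 - (-4 + N)**2 (k(V, N) = 4 - (N - 4)**2 = 4 - (-4 + N)**2)
k(h, g(-2)) + A(11) = (4 - (-4 - 2)**2) + (19 + 11) = (4 - 1*(-6)**2) + 30 = (4 - 1*36) + 30 = (4 - 36) + 30 = -32 + 30 = -2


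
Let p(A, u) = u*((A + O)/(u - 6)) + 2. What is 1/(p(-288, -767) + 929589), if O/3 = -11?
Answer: 773/718327636 ≈ 1.0761e-6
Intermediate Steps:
O = -33 (O = 3*(-11) = -33)
p(A, u) = 2 + u*(-33 + A)/(-6 + u) (p(A, u) = u*((A - 33)/(u - 6)) + 2 = u*((-33 + A)/(-6 + u)) + 2 = u*(-33 + A)/(-6 + u) + 2 = 2 + u*(-33 + A)/(-6 + u))
1/(p(-288, -767) + 929589) = 1/((-12 - 31*(-767) - 288*(-767))/(-6 - 767) + 929589) = 1/((-12 + 23777 + 220896)/(-773) + 929589) = 1/(-1/773*244661 + 929589) = 1/(-244661/773 + 929589) = 1/(718327636/773) = 773/718327636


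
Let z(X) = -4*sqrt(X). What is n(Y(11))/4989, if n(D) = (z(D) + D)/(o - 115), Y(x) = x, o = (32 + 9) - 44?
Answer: -11/588702 + 2*sqrt(11)/294351 ≈ 3.8500e-6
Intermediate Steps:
o = -3 (o = 41 - 44 = -3)
n(D) = -D/118 + 2*sqrt(D)/59 (n(D) = (-4*sqrt(D) + D)/(-3 - 115) = (D - 4*sqrt(D))/(-118) = (D - 4*sqrt(D))*(-1/118) = -D/118 + 2*sqrt(D)/59)
n(Y(11))/4989 = (-1/118*11 + 2*sqrt(11)/59)/4989 = (-11/118 + 2*sqrt(11)/59)*(1/4989) = -11/588702 + 2*sqrt(11)/294351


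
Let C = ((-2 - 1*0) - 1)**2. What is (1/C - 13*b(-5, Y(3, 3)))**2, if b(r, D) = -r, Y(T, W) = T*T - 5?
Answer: 341056/81 ≈ 4210.6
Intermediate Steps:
Y(T, W) = -5 + T**2 (Y(T, W) = T**2 - 5 = -5 + T**2)
C = 9 (C = ((-2 + 0) - 1)**2 = (-2 - 1)**2 = (-3)**2 = 9)
(1/C - 13*b(-5, Y(3, 3)))**2 = (1/9 - (-13)*(-5))**2 = (1/9 - 13*5)**2 = (1/9 - 65)**2 = (-584/9)**2 = 341056/81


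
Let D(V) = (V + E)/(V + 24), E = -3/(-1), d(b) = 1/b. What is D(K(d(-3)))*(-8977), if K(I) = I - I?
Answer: -8977/8 ≈ -1122.1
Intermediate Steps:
E = 3 (E = -3*(-1) = 3)
K(I) = 0
D(V) = (3 + V)/(24 + V) (D(V) = (V + 3)/(V + 24) = (3 + V)/(24 + V))
D(K(d(-3)))*(-8977) = ((3 + 0)/(24 + 0))*(-8977) = (3/24)*(-8977) = ((1/24)*3)*(-8977) = (⅛)*(-8977) = -8977/8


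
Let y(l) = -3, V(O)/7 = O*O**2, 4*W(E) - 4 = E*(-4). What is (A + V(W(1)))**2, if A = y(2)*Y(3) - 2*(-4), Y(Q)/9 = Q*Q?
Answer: 55225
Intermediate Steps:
W(E) = 1 - E (W(E) = 1 + (E*(-4))/4 = 1 + (-4*E)/4 = 1 - E)
V(O) = 7*O**3 (V(O) = 7*(O*O**2) = 7*O**3)
Y(Q) = 9*Q**2 (Y(Q) = 9*(Q*Q) = 9*Q**2)
A = -235 (A = -27*3**2 - 2*(-4) = -27*9 + 8 = -3*81 + 8 = -243 + 8 = -235)
(A + V(W(1)))**2 = (-235 + 7*(1 - 1*1)**3)**2 = (-235 + 7*(1 - 1)**3)**2 = (-235 + 7*0**3)**2 = (-235 + 7*0)**2 = (-235 + 0)**2 = (-235)**2 = 55225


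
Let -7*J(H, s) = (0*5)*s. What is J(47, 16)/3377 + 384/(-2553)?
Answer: -128/851 ≈ -0.15041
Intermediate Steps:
J(H, s) = 0 (J(H, s) = -0*5*s/7 = -0*s = -1/7*0 = 0)
J(47, 16)/3377 + 384/(-2553) = 0/3377 + 384/(-2553) = 0*(1/3377) + 384*(-1/2553) = 0 - 128/851 = -128/851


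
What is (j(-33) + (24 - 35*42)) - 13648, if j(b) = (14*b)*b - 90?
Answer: 62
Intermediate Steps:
j(b) = -90 + 14*b² (j(b) = 14*b² - 90 = -90 + 14*b²)
(j(-33) + (24 - 35*42)) - 13648 = ((-90 + 14*(-33)²) + (24 - 35*42)) - 13648 = ((-90 + 14*1089) + (24 - 1470)) - 13648 = ((-90 + 15246) - 1446) - 13648 = (15156 - 1446) - 13648 = 13710 - 13648 = 62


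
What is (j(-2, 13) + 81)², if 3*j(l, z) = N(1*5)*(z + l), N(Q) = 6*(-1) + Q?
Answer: 53824/9 ≈ 5980.4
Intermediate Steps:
N(Q) = -6 + Q
j(l, z) = -l/3 - z/3 (j(l, z) = ((-6 + 1*5)*(z + l))/3 = ((-6 + 5)*(l + z))/3 = (-(l + z))/3 = (-l - z)/3 = -l/3 - z/3)
(j(-2, 13) + 81)² = ((-⅓*(-2) - ⅓*13) + 81)² = ((⅔ - 13/3) + 81)² = (-11/3 + 81)² = (232/3)² = 53824/9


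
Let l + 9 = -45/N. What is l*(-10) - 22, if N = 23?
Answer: 2014/23 ≈ 87.565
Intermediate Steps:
l = -252/23 (l = -9 - 45/23 = -252/23 ≈ -10.957)
l*(-10) - 22 = -252/23*(-10) - 22 = 2520/23 - 22 = 2014/23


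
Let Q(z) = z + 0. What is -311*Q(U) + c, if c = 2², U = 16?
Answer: -4972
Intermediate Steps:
c = 4
Q(z) = z
-311*Q(U) + c = -311*16 + 4 = -4976 + 4 = -4972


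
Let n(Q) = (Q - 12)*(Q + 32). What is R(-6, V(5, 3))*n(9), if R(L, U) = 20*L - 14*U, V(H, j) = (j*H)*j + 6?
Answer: 102582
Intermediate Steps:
V(H, j) = 6 + H*j² (V(H, j) = (H*j)*j + 6 = H*j² + 6 = 6 + H*j²)
R(L, U) = -14*U + 20*L
n(Q) = (-12 + Q)*(32 + Q)
R(-6, V(5, 3))*n(9) = (-14*(6 + 5*3²) + 20*(-6))*(-384 + 9² + 20*9) = (-14*(6 + 5*9) - 120)*(-384 + 81 + 180) = (-14*(6 + 45) - 120)*(-123) = (-14*51 - 120)*(-123) = (-714 - 120)*(-123) = -834*(-123) = 102582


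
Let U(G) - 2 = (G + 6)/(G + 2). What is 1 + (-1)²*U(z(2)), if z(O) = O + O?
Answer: 14/3 ≈ 4.6667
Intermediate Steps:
z(O) = 2*O
U(G) = 2 + (6 + G)/(2 + G) (U(G) = 2 + (G + 6)/(G + 2) = 2 + (6 + G)/(2 + G))
1 + (-1)²*U(z(2)) = 1 + (-1)²*((10 + 3*(2*2))/(2 + 2*2)) = 1 + 1*((10 + 3*4)/(2 + 4)) = 1 + 1*((10 + 12)/6) = 1 + 1*((⅙)*22) = 1 + 1*(11/3) = 1 + 11/3 = 14/3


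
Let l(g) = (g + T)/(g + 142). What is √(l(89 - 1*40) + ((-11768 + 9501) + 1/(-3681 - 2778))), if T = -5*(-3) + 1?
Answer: I*√3449718468144951/1233669 ≈ 47.609*I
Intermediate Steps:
T = 16 (T = 15 + 1 = 16)
l(g) = (16 + g)/(142 + g) (l(g) = (g + 16)/(g + 142) = (16 + g)/(142 + g))
√(l(89 - 1*40) + ((-11768 + 9501) + 1/(-3681 - 2778))) = √((16 + (89 - 1*40))/(142 + (89 - 1*40)) + ((-11768 + 9501) + 1/(-3681 - 2778))) = √((16 + (89 - 40))/(142 + (89 - 40)) + (-2267 + 1/(-6459))) = √((16 + 49)/(142 + 49) + (-2267 - 1/6459)) = √(65/191 - 14642554/6459) = √(-2796307979/1233669) = I*√3449718468144951/1233669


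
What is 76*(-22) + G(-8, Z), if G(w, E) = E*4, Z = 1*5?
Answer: -1652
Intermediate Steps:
Z = 5
G(w, E) = 4*E
76*(-22) + G(-8, Z) = 76*(-22) + 4*5 = -1672 + 20 = -1652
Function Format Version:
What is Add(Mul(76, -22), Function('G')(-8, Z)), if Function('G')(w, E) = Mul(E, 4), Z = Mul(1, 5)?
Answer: -1652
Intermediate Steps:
Z = 5
Function('G')(w, E) = Mul(4, E)
Add(Mul(76, -22), Function('G')(-8, Z)) = Add(Mul(76, -22), Mul(4, 5)) = Add(-1672, 20) = -1652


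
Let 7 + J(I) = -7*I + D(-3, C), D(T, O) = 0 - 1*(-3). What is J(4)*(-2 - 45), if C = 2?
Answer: 1504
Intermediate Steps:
D(T, O) = 3 (D(T, O) = 0 + 3 = 3)
J(I) = -4 - 7*I (J(I) = -7 + (-7*I + 3) = -7 + (3 - 7*I) = -4 - 7*I)
J(4)*(-2 - 45) = (-4 - 7*4)*(-2 - 45) = (-4 - 28)*(-47) = -32*(-47) = 1504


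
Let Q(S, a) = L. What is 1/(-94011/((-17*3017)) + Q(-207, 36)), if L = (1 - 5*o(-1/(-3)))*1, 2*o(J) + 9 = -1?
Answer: 51289/1427525 ≈ 0.035929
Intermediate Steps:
o(J) = -5 (o(J) = -9/2 + (1/2)*(-1) = -9/2 - 1/2 = -5)
L = 26 (L = (1 - 5*(-5))*1 = (1 + 25)*1 = 26*1 = 26)
Q(S, a) = 26
1/(-94011/((-17*3017)) + Q(-207, 36)) = 1/(-94011/((-17*3017)) + 26) = 1/(-94011/(-51289) + 26) = 1/(-94011*(-1/51289) + 26) = 1/(94011/51289 + 26) = 1/(1427525/51289) = 51289/1427525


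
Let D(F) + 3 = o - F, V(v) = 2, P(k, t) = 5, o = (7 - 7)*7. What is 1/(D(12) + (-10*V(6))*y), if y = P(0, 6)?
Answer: -1/115 ≈ -0.0086956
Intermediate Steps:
o = 0 (o = 0*7 = 0)
y = 5
D(F) = -3 - F (D(F) = -3 + (0 - F) = -3 - F)
1/(D(12) + (-10*V(6))*y) = 1/((-3 - 1*12) - 10*2*5) = 1/((-3 - 12) - 20*5) = 1/(-15 - 100) = 1/(-115) = -1/115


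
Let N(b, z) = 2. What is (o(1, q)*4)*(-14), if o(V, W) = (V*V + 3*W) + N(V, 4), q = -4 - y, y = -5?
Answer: -336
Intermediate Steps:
q = 1 (q = -4 - 1*(-5) = -4 + 5 = 1)
o(V, W) = 2 + V² + 3*W (o(V, W) = (V*V + 3*W) + 2 = (V² + 3*W) + 2 = 2 + V² + 3*W)
(o(1, q)*4)*(-14) = ((2 + 1² + 3*1)*4)*(-14) = ((2 + 1 + 3)*4)*(-14) = (6*4)*(-14) = 24*(-14) = -336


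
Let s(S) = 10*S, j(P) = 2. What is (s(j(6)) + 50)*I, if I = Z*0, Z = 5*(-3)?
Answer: 0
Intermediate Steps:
Z = -15
I = 0 (I = -15*0 = 0)
(s(j(6)) + 50)*I = (10*2 + 50)*0 = (20 + 50)*0 = 70*0 = 0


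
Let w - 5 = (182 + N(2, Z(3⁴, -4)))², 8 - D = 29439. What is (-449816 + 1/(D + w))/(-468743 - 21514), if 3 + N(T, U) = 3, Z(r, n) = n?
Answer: 554473189/604323462 ≈ 0.91751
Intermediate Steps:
N(T, U) = 0 (N(T, U) = -3 + 3 = 0)
D = -29431 (D = 8 - 1*29439 = 8 - 29439 = -29431)
w = 33129 (w = 5 + (182 + 0)² = 5 + 182² = 5 + 33124 = 33129)
(-449816 + 1/(D + w))/(-468743 - 21514) = (-449816 + 1/(-29431 + 33129))/(-468743 - 21514) = (-449816 + 1/3698)/(-490257) = (-449816 + 1/3698)*(-1/490257) = -1663419567/3698*(-1/490257) = 554473189/604323462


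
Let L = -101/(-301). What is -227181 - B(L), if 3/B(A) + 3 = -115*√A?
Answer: -302835910605/1333016 + 345*√30401/1333016 ≈ -2.2718e+5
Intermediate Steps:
L = 101/301 (L = -101*(-1/301) = 101/301 ≈ 0.33555)
B(A) = 3/(-3 - 115*√A)
-227181 - B(L) = -227181 - (-3)/(3 + 115*√(101/301)) = -227181 - (-3)/(3 + 115*(√30401/301)) = -227181 - (-3)/(3 + 115*√30401/301) = -227181 + 3/(3 + 115*√30401/301)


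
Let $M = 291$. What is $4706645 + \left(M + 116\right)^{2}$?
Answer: $4872294$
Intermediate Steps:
$4706645 + \left(M + 116\right)^{2} = 4706645 + \left(291 + 116\right)^{2} = 4706645 + 407^{2} = 4706645 + 165649 = 4872294$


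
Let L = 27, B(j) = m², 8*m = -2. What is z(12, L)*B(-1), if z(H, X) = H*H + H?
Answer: 39/4 ≈ 9.7500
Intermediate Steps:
m = -¼ (m = (⅛)*(-2) = -¼ ≈ -0.25000)
B(j) = 1/16 (B(j) = (-¼)² = 1/16)
z(H, X) = H + H² (z(H, X) = H² + H = H + H²)
z(12, L)*B(-1) = (12*(1 + 12))*(1/16) = (12*13)*(1/16) = 156*(1/16) = 39/4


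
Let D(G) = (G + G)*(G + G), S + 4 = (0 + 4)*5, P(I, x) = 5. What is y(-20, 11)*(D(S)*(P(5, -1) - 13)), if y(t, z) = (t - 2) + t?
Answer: 344064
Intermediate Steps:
S = 16 (S = -4 + (0 + 4)*5 = -4 + 4*5 = -4 + 20 = 16)
y(t, z) = -2 + 2*t (y(t, z) = (-2 + t) + t = -2 + 2*t)
D(G) = 4*G² (D(G) = (2*G)*(2*G) = 4*G²)
y(-20, 11)*(D(S)*(P(5, -1) - 13)) = (-2 + 2*(-20))*((4*16²)*(5 - 13)) = (-2 - 40)*((4*256)*(-8)) = -43008*(-8) = -42*(-8192) = 344064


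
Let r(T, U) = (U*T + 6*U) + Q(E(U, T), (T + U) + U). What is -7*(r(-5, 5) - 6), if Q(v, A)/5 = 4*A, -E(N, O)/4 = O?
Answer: -693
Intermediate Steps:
E(N, O) = -4*O
Q(v, A) = 20*A (Q(v, A) = 5*(4*A) = 20*A)
r(T, U) = 20*T + 46*U + T*U (r(T, U) = (U*T + 6*U) + 20*((T + U) + U) = (T*U + 6*U) + 20*(T + 2*U) = (6*U + T*U) + (20*T + 40*U) = 20*T + 46*U + T*U)
-7*(r(-5, 5) - 6) = -7*((20*(-5) + 46*5 - 5*5) - 6) = -7*((-100 + 230 - 25) - 6) = -7*(105 - 6) = -7*99 = -693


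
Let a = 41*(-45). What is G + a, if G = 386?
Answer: -1459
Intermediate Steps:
a = -1845
G + a = 386 - 1845 = -1459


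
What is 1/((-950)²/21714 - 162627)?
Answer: -10857/1765190089 ≈ -6.1506e-6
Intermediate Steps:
1/((-950)²/21714 - 162627) = 1/(902500*(1/21714) - 162627) = 1/(451250/10857 - 162627) = 1/(-1765190089/10857) = -10857/1765190089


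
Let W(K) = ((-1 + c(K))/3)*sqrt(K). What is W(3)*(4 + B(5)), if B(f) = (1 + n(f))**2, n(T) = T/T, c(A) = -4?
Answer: -40*sqrt(3)/3 ≈ -23.094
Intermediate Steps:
n(T) = 1
W(K) = -5*sqrt(K)/3 (W(K) = ((-1 - 4)/3)*sqrt(K) = ((1/3)*(-5))*sqrt(K) = -5*sqrt(K)/3)
B(f) = 4 (B(f) = (1 + 1)**2 = 2**2 = 4)
W(3)*(4 + B(5)) = (-5*sqrt(3)/3)*(4 + 4) = -5*sqrt(3)/3*8 = -40*sqrt(3)/3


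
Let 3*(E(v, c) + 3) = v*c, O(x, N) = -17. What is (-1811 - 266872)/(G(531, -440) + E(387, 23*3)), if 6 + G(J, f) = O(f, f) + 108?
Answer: -268683/8983 ≈ -29.910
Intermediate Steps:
G(J, f) = 85 (G(J, f) = -6 + (-17 + 108) = -6 + 91 = 85)
E(v, c) = -3 + c*v/3 (E(v, c) = -3 + (v*c)/3 = -3 + (c*v)/3 = -3 + c*v/3)
(-1811 - 266872)/(G(531, -440) + E(387, 23*3)) = (-1811 - 266872)/(85 + (-3 + (⅓)*(23*3)*387)) = -268683/(85 + (-3 + (⅓)*69*387)) = -268683/(85 + (-3 + 8901)) = -268683/(85 + 8898) = -268683/8983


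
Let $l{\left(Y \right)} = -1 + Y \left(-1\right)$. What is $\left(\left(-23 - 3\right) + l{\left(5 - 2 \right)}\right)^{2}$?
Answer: $900$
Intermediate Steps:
$l{\left(Y \right)} = -1 - Y$
$\left(\left(-23 - 3\right) + l{\left(5 - 2 \right)}\right)^{2} = \left(\left(-23 - 3\right) - 4\right)^{2} = \left(-26 - 4\right)^{2} = \left(-30\right)^{2} = 900$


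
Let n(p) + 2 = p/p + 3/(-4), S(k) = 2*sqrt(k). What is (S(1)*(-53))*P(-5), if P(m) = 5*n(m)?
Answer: 1855/2 ≈ 927.50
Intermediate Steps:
n(p) = -7/4 (n(p) = -2 + (p/p + 3/(-4)) = -2 + (1 + 3*(-1/4)) = -2 + (1 - 3/4) = -2 + 1/4 = -7/4)
P(m) = -35/4 (P(m) = 5*(-7/4) = -35/4)
(S(1)*(-53))*P(-5) = ((2*sqrt(1))*(-53))*(-35/4) = ((2*1)*(-53))*(-35/4) = (2*(-53))*(-35/4) = -106*(-35/4) = 1855/2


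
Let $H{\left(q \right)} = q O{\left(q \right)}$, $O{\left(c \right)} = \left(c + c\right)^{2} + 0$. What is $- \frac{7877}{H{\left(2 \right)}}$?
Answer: $- \frac{7877}{32} \approx -246.16$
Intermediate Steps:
$O{\left(c \right)} = 4 c^{2}$ ($O{\left(c \right)} = \left(2 c\right)^{2} + 0 = 4 c^{2} + 0 = 4 c^{2}$)
$H{\left(q \right)} = 4 q^{3}$ ($H{\left(q \right)} = q 4 q^{2} = 4 q^{3}$)
$- \frac{7877}{H{\left(2 \right)}} = - \frac{7877}{4 \cdot 2^{3}} = - \frac{7877}{4 \cdot 8} = - \frac{7877}{32}$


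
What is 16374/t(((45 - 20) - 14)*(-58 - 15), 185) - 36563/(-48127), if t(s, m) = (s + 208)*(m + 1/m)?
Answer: 207197332/339128321 ≈ 0.61097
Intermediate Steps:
t(s, m) = (208 + s)*(m + 1/m)
16374/t(((45 - 20) - 14)*(-58 - 15), 185) - 36563/(-48127) = 16374/(((208 + ((45 - 20) - 14)*(-58 - 15) + 185²*(208 + ((45 - 20) - 14)*(-58 - 15)))/185)) - 36563/(-48127) = 16374/(((208 + (25 - 14)*(-73) + 34225*(208 + (25 - 14)*(-73)))/185)) - 36563*(-1/48127) = 16374/(((208 + 11*(-73) + 34225*(208 + 11*(-73)))/185)) + 36563/48127 = 16374/(((208 - 803 + 34225*(208 - 803))/185)) + 36563/48127 = 16374/(((208 - 803 + 34225*(-595))/185)) + 36563/48127 = 16374/(((208 - 803 - 20363875)/185)) + 36563/48127 = 16374/(((1/185)*(-20364470))) + 36563/48127 = 16374/(-4072894/37) + 36563/48127 = 16374*(-37/4072894) + 36563/48127 = -302919/2036447 + 36563/48127 = 207197332/339128321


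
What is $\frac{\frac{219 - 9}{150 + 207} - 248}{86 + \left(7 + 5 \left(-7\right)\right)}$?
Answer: $- \frac{2103}{493} \approx -4.2657$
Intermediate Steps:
$\frac{\frac{219 - 9}{150 + 207} - 248}{86 + \left(7 + 5 \left(-7\right)\right)} = \frac{\frac{210}{357} - 248}{86 + \left(7 - 35\right)} = \frac{210 \cdot \frac{1}{357} - 248}{86 - 28} = \frac{\frac{10}{17} - 248}{58} = \left(- \frac{4206}{17}\right) \frac{1}{58} = - \frac{2103}{493}$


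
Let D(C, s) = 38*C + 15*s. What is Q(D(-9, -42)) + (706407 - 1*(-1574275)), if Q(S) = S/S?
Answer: 2280683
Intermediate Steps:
D(C, s) = 15*s + 38*C
Q(S) = 1
Q(D(-9, -42)) + (706407 - 1*(-1574275)) = 1 + (706407 - 1*(-1574275)) = 1 + (706407 + 1574275) = 1 + 2280682 = 2280683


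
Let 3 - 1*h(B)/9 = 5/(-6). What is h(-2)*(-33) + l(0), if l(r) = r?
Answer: -2277/2 ≈ -1138.5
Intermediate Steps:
h(B) = 69/2 (h(B) = 27 - 45/(-6) = 27 - 45*(-1)/6 = 27 - 9*(-5/6) = 27 + 15/2 = 69/2)
h(-2)*(-33) + l(0) = (69/2)*(-33) + 0 = -2277/2 + 0 = -2277/2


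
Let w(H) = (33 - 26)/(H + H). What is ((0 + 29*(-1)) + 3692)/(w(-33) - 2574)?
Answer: -241758/169891 ≈ -1.4230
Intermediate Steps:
w(H) = 7/(2*H) (w(H) = 7/((2*H)) = 7*(1/(2*H)) = 7/(2*H))
((0 + 29*(-1)) + 3692)/(w(-33) - 2574) = ((0 + 29*(-1)) + 3692)/((7/2)/(-33) - 2574) = ((0 - 29) + 3692)/((7/2)*(-1/33) - 2574) = (-29 + 3692)/(-7/66 - 2574) = 3663/(-169891/66) = 3663*(-66/169891) = -241758/169891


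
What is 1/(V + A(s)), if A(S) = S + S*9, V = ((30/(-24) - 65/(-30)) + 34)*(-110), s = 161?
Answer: -6/13385 ≈ -0.00044826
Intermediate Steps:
V = -23045/6 (V = ((30*(-1/24) - 65*(-1/30)) + 34)*(-110) = ((-5/4 + 13/6) + 34)*(-110) = (11/12 + 34)*(-110) = (419/12)*(-110) = -23045/6 ≈ -3840.8)
A(S) = 10*S (A(S) = S + 9*S = 10*S)
1/(V + A(s)) = 1/(-23045/6 + 10*161) = 1/(-23045/6 + 1610) = 1/(-13385/6) = -6/13385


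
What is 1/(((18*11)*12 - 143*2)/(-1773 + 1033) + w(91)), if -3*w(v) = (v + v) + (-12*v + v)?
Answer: 74/19993 ≈ 0.0037013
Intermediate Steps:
w(v) = 3*v (w(v) = -((v + v) + (-12*v + v))/3 = -(2*v - 11*v)/3 = -(-3)*v = 3*v)
1/(((18*11)*12 - 143*2)/(-1773 + 1033) + w(91)) = 1/(((18*11)*12 - 143*2)/(-1773 + 1033) + 3*91) = 1/((198*12 - 286)/(-740) + 273) = 1/((2376 - 286)*(-1/740) + 273) = 1/(2090*(-1/740) + 273) = 1/(-209/74 + 273) = 1/(19993/74) = 74/19993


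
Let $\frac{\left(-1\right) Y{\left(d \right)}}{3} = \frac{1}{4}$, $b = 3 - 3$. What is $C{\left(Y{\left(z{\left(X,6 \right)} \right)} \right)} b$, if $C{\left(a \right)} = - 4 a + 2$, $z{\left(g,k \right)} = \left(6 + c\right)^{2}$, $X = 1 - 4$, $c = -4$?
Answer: $0$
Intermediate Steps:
$b = 0$ ($b = 3 - 3 = 0$)
$X = -3$
$z{\left(g,k \right)} = 4$ ($z{\left(g,k \right)} = \left(6 - 4\right)^{2} = 2^{2} = 4$)
$Y{\left(d \right)} = - \frac{3}{4}$
$C{\left(a \right)} = 2 - 4 a$
$C{\left(Y{\left(z{\left(X,6 \right)} \right)} \right)} b = \left(2 - -3\right) 0 = \left(2 + 3\right) 0 = 5 \cdot 0 = 0$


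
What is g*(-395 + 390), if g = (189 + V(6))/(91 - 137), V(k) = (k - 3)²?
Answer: 495/23 ≈ 21.522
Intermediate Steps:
V(k) = (-3 + k)²
g = -99/23 (g = (189 + (-3 + 6)²)/(91 - 137) = (189 + 3²)/(-46) = (189 + 9)*(-1/46) = 198*(-1/46) = -99/23 ≈ -4.3043)
g*(-395 + 390) = -99*(-395 + 390)/23 = -99/23*(-5) = 495/23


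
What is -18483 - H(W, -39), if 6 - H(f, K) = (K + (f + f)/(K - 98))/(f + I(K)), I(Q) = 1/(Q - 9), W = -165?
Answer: -20063596929/1085177 ≈ -18489.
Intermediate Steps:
I(Q) = 1/(-9 + Q)
H(f, K) = 6 - (K + 2*f/(-98 + K))/(f + 1/(-9 + K)) (H(f, K) = 6 - (K + (f + f)/(K - 98))/(f + 1/(-9 + K)) = 6 - (K + (2*f)/(-98 + K))/(f + 1/(-9 + K)) = 6 - (K + 2*f/(-98 + K))/(f + 1/(-9 + K)))
-18483 - H(W, -39) = -18483 - (-588 + 6*(-39) - (-9 - 39)*((-39)² - 98*(-39) + 590*(-165) - 6*(-39)*(-165)))/(-98 - 39 - 165*(-98 - 39)*(-9 - 39)) = -18483 - (-588 - 234 - 1*(-48)*(1521 + 3822 - 97350 - 38610))/(-98 - 39 - 165*(-137)*(-48)) = -18483 - (-588 - 234 - 1*(-48)*(-130617))/(-98 - 39 - 1085040) = -18483 - (-588 - 234 - 6269616)/(-1085177) = -18483 - (-1)*(-6270438)/1085177 = -18483 - 1*6270438/1085177 = -18483 - 6270438/1085177 = -20063596929/1085177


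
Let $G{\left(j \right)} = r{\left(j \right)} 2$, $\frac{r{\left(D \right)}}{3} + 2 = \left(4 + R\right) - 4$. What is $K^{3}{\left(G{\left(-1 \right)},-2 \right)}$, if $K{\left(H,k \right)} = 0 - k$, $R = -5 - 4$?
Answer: $8$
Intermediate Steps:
$R = -9$ ($R = -5 - 4 = -9$)
$r{\left(D \right)} = -33$ ($r{\left(D \right)} = -6 + 3 \left(\left(4 - 9\right) - 4\right) = -6 + 3 \left(-5 - 4\right) = -6 + 3 \left(-9\right) = -6 - 27 = -33$)
$G{\left(j \right)} = -66$ ($G{\left(j \right)} = \left(-33\right) 2 = -66$)
$K{\left(H,k \right)} = - k$
$K^{3}{\left(G{\left(-1 \right)},-2 \right)} = \left(\left(-1\right) \left(-2\right)\right)^{3} = 2^{3} = 8$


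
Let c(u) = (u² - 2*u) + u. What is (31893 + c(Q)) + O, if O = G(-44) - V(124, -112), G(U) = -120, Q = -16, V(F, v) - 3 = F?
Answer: 31918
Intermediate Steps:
V(F, v) = 3 + F
c(u) = u² - u
O = -247 (O = -120 - (3 + 124) = -120 - 1*127 = -120 - 127 = -247)
(31893 + c(Q)) + O = (31893 - 16*(-1 - 16)) - 247 = (31893 - 16*(-17)) - 247 = (31893 + 272) - 247 = 32165 - 247 = 31918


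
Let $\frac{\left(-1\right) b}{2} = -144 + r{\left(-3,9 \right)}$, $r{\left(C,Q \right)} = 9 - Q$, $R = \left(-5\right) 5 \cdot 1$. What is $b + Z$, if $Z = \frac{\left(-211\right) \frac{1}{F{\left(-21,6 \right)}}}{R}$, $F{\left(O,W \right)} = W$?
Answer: $\frac{43411}{150} \approx 289.41$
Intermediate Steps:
$R = -25$ ($R = \left(-25\right) 1 = -25$)
$Z = \frac{211}{150}$ ($Z = \frac{\left(-211\right) \frac{1}{6}}{-25} = \left(-211\right) \frac{1}{6} \left(- \frac{1}{25}\right) = \left(- \frac{211}{6}\right) \left(- \frac{1}{25}\right) = \frac{211}{150} \approx 1.4067$)
$b = 288$ ($b = - 2 \left(-144 + \left(9 - 9\right)\right) = - 2 \left(-144 + 0\right) = \left(-2\right) \left(-144\right) = 288$)
$b + Z = 288 + \frac{211}{150} = \frac{43411}{150}$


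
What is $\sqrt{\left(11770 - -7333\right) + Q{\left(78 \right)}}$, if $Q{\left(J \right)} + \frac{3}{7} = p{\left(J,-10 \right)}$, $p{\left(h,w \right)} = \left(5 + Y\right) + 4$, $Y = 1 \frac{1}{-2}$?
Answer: $\frac{\sqrt{3745770}}{14} \approx 138.24$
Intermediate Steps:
$Y = - \frac{1}{2}$ ($Y = 1 \left(- \frac{1}{2}\right) = - \frac{1}{2} \approx -0.5$)
$p{\left(h,w \right)} = \frac{17}{2}$ ($p{\left(h,w \right)} = \left(5 - \frac{1}{2}\right) + 4 = \frac{9}{2} + 4 = \frac{17}{2}$)
$Q{\left(J \right)} = \frac{113}{14}$ ($Q{\left(J \right)} = - \frac{3}{7} + \frac{17}{2} = \frac{113}{14}$)
$\sqrt{\left(11770 - -7333\right) + Q{\left(78 \right)}} = \sqrt{\left(11770 - -7333\right) + \frac{113}{14}} = \sqrt{\left(11770 + 7333\right) + \frac{113}{14}} = \sqrt{19103 + \frac{113}{14}} = \sqrt{\frac{267555}{14}} = \frac{\sqrt{3745770}}{14}$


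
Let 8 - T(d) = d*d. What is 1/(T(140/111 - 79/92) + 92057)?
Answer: 104284944/9600976469039 ≈ 1.0862e-5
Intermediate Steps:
T(d) = 8 - d² (T(d) = 8 - d*d = 8 - d²)
1/(T(140/111 - 79/92) + 92057) = 1/((8 - (140/111 - 79/92)²) + 92057) = 1/((8 - (4111/10212)²) + 92057) = 1/((8 - 1*16900321/104284944) + 92057) = 1/((8 - 16900321/104284944) + 92057) = 1/(817379231/104284944 + 92057) = 1/(9600976469039/104284944) = 104284944/9600976469039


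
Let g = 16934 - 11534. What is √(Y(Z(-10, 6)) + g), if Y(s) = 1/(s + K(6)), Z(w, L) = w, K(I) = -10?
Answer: √539995/10 ≈ 73.484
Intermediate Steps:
g = 5400
Y(s) = 1/(-10 + s) (Y(s) = 1/(s - 10) = 1/(-10 + s))
√(Y(Z(-10, 6)) + g) = √(1/(-10 - 10) + 5400) = √(1/(-20) + 5400) = √(-1/20 + 5400) = √(107999/20) = √539995/10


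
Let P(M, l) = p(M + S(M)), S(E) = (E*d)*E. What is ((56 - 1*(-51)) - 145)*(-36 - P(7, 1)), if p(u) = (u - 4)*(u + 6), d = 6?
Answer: 3466170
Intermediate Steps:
S(E) = 6*E**2 (S(E) = (E*6)*E = (6*E)*E = 6*E**2)
p(u) = (-4 + u)*(6 + u)
P(M, l) = -24 + (M + 6*M**2)**2 + 2*M + 12*M**2 (P(M, l) = -24 + (M + 6*M**2)**2 + 2*(M + 6*M**2) = -24 + (M + 6*M**2)**2 + (2*M + 12*M**2) = -24 + (M + 6*M**2)**2 + 2*M + 12*M**2)
((56 - 1*(-51)) - 145)*(-36 - P(7, 1)) = ((56 - 1*(-51)) - 145)*(-36 - (-24 + 2*7 + 12*7**2 + 7**2*(1 + 6*7)**2)) = ((56 + 51) - 145)*(-36 - (-24 + 14 + 12*49 + 49*(1 + 42)**2)) = (107 - 145)*(-36 - (-24 + 14 + 588 + 49*43**2)) = -38*(-36 - (-24 + 14 + 588 + 49*1849)) = -38*(-36 - (-24 + 14 + 588 + 90601)) = -38*(-36 - 1*91179) = -38*(-36 - 91179) = -38*(-91215) = 3466170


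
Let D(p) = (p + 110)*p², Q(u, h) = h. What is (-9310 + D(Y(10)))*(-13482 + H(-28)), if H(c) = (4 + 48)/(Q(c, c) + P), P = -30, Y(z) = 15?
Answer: -7356740260/29 ≈ -2.5368e+8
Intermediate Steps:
D(p) = p²*(110 + p) (D(p) = (110 + p)*p² = p²*(110 + p))
H(c) = 52/(-30 + c) (H(c) = (4 + 48)/(c - 30) = 52/(-30 + c))
(-9310 + D(Y(10)))*(-13482 + H(-28)) = (-9310 + 15²*(110 + 15))*(-13482 + 52/(-30 - 28)) = (-9310 + 225*125)*(-13482 + 52/(-58)) = (-9310 + 28125)*(-13482 + 52*(-1/58)) = 18815*(-13482 - 26/29) = 18815*(-391004/29) = -7356740260/29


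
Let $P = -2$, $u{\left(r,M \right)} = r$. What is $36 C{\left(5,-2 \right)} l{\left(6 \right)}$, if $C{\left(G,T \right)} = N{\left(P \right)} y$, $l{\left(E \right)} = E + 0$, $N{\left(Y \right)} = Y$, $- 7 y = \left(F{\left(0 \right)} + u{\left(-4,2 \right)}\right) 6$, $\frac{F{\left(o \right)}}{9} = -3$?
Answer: $- \frac{80352}{7} \approx -11479.0$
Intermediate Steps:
$F{\left(o \right)} = -27$ ($F{\left(o \right)} = 9 \left(-3\right) = -27$)
$y = \frac{186}{7}$ ($y = - \frac{\left(-27 - 4\right) 6}{7} = - \frac{\left(-31\right) 6}{7} = \left(- \frac{1}{7}\right) \left(-186\right) = \frac{186}{7} \approx 26.571$)
$l{\left(E \right)} = E$
$C{\left(G,T \right)} = - \frac{372}{7}$ ($C{\left(G,T \right)} = \left(-2\right) \frac{186}{7} = - \frac{372}{7}$)
$36 C{\left(5,-2 \right)} l{\left(6 \right)} = 36 \left(- \frac{372}{7}\right) 6 = \left(- \frac{13392}{7}\right) 6 = - \frac{80352}{7}$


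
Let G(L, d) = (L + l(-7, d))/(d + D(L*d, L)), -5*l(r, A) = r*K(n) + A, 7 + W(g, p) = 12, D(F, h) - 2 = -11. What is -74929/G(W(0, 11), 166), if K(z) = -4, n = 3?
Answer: 58819265/169 ≈ 3.4804e+5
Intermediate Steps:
D(F, h) = -9 (D(F, h) = 2 - 11 = -9)
W(g, p) = 5 (W(g, p) = -7 + 12 = 5)
l(r, A) = -A/5 + 4*r/5 (l(r, A) = -(r*(-4) + A)/5 = -(-4*r + A)/5 = -(A - 4*r)/5 = -A/5 + 4*r/5)
G(L, d) = (-28/5 + L - d/5)/(-9 + d) (G(L, d) = (L + (-d/5 + (4/5)*(-7)))/(d - 9) = (L + (-d/5 - 28/5))/(-9 + d) = (L + (-28/5 - d/5))/(-9 + d) = (-28/5 + L - d/5)/(-9 + d))
-74929/G(W(0, 11), 166) = -74929*5*(-9 + 166)/(-28 - 1*166 + 5*5) = -74929*785/(-28 - 166 + 25) = -74929/((1/5)*(1/157)*(-169)) = -74929/(-169/785) = -74929*(-785/169) = 58819265/169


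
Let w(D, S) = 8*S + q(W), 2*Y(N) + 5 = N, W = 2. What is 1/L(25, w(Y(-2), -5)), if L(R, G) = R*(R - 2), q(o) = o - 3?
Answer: 1/575 ≈ 0.0017391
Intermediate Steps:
q(o) = -3 + o
Y(N) = -5/2 + N/2
w(D, S) = -1 + 8*S (w(D, S) = 8*S + (-3 + 2) = 8*S - 1 = -1 + 8*S)
L(R, G) = R*(-2 + R)
1/L(25, w(Y(-2), -5)) = 1/(25*(-2 + 25)) = 1/(25*23) = 1/575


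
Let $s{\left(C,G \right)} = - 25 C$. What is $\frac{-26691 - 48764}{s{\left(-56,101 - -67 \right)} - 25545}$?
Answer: $\frac{15091}{4829} \approx 3.1251$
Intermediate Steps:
$\frac{-26691 - 48764}{s{\left(-56,101 - -67 \right)} - 25545} = \frac{-26691 - 48764}{\left(-25\right) \left(-56\right) - 25545} = - \frac{75455}{1400 - 25545} = - \frac{75455}{-24145} = \left(-75455\right) \left(- \frac{1}{24145}\right) = \frac{15091}{4829}$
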